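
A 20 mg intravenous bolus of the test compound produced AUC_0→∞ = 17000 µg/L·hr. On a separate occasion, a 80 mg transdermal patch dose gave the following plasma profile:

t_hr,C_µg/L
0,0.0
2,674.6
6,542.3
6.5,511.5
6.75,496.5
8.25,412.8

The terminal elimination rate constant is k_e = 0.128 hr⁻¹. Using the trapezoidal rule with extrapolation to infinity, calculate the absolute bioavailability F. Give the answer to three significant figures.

Trapezoidal AUC_0→8.25 (transdermal patch):
  [0→2]: (0.0+674.6)/2 × 2 = 674.6
  [2→6]: (674.6+542.3)/2 × 4 = 2433.8
  [6→6.5]: (542.3+511.5)/2 × 0.5 = 263.45
  [6.5→6.75]: (511.5+496.5)/2 × 0.25 = 126.0
  [6.75→8.25]: (496.5+412.8)/2 × 1.5 = 681.975
  Sum = 4179.825 µg/L·hr
Tail: C_last/k_e = 412.8/0.128 = 3225.000
AUC_0→∞ (transdermal patch) = 4179.825 + 3225.000 = 7404.825 µg/L·hr
F = (AUC_ev/D_ev)/(AUC_iv/D_iv) = (7404.825/80)/(17000/20) = 92.5603/850 = 0.1089

F = 0.109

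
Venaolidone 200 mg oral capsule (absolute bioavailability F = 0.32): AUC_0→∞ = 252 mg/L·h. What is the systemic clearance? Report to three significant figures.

CL = 0.254 L/h

CL = F × Dose / AUC_0→∞
   = 0.32 × 200 / 252 = 0.253968 L/h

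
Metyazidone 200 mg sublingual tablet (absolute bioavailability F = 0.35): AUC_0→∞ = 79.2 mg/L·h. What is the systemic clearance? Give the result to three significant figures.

CL = F × Dose / AUC_0→∞
   = 0.35 × 200 / 79.2 = 0.883838 L/h

CL = 0.884 L/h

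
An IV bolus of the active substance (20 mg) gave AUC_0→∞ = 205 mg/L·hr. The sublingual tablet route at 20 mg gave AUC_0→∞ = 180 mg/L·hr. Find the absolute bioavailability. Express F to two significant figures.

F = 0.88

F = (AUC_ev / D_ev) / (AUC_iv / D_iv)
  = (180/20) / (205/20)
  = 9 / 10.25 = 0.8780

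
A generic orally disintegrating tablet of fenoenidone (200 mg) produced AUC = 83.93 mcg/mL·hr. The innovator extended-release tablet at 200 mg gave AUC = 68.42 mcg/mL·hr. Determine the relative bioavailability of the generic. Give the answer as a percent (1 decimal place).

F_rel = 122.7%

F_rel = (AUC_test/D_test) / (AUC_ref/D_ref)
      = (83.93/200) / (68.42/200)
      = 0.41965 / 0.3421 = 1.2267 = 122.67%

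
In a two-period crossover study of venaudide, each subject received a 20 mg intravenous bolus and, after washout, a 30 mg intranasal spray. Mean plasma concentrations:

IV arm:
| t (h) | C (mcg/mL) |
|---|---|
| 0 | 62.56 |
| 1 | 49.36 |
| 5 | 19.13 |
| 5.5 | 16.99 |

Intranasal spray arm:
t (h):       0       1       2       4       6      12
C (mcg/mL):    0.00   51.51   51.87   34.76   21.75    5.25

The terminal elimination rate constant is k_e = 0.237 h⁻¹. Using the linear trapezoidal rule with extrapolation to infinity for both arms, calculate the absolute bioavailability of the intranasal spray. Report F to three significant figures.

F = 0.789

Trapezoidal AUC_0→5.5 (IV):
  [0→1]: (62.56+49.36)/2 × 1 = 55.96
  [1→5]: (49.36+19.13)/2 × 4 = 136.98
  [5→5.5]: (19.13+16.99)/2 × 0.5 = 9.03
  Sum = 201.97 mcg/mL·h
IV tail: 16.99/0.237 = 71.688; AUC_iv,0→∞ = 201.97 + 71.688 = 273.658 mcg/mL·h
Trapezoidal AUC_0→12 (intranasal spray):
  [0→1]: (0.00+51.51)/2 × 1 = 25.755
  [1→2]: (51.51+51.87)/2 × 1 = 51.69
  [2→4]: (51.87+34.76)/2 × 2 = 86.63
  [4→6]: (34.76+21.75)/2 × 2 = 56.51
  [6→12]: (21.75+5.25)/2 × 6 = 81.0
  Sum = 301.585 mcg/mL·h
intranasal spray tail: 5.25/0.237 = 22.152; AUC_ev,0→∞ = 301.585 + 22.152 = 323.737 mcg/mL·h
F = (AUC_ev/D_ev)/(AUC_iv/D_iv) = (323.737/30)/(273.658/20) = 10.7912/13.6829 = 0.7887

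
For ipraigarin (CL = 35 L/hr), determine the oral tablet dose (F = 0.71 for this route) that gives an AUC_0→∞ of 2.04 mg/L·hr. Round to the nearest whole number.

Dose = 101 mg

Dose = CL × AUC_0→∞ / F
     = 35 × 2.04 / 0.71 = 100.563 mg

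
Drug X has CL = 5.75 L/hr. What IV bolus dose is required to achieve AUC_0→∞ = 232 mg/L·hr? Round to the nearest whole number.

Dose_iv = CL × AUC_0→∞
     = 5.75 × 232 = 1334 mg

Dose = 1334 mg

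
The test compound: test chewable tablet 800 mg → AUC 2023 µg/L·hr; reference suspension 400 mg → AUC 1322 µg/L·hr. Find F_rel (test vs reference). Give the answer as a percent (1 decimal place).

F_rel = 76.5%

F_rel = (AUC_test/D_test) / (AUC_ref/D_ref)
      = (2023/800) / (1322/400)
      = 2.52875 / 3.305 = 0.7651 = 76.51%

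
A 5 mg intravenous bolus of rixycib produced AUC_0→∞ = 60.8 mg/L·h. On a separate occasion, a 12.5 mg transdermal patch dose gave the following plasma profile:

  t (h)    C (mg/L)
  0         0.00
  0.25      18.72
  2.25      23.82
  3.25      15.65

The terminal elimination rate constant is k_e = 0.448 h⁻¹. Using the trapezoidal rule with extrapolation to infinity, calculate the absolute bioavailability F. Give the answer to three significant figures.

F = 0.655

Trapezoidal AUC_0→3.25 (transdermal patch):
  [0→0.25]: (0.00+18.72)/2 × 0.25 = 2.34
  [0.25→2.25]: (18.72+23.82)/2 × 2 = 42.54
  [2.25→3.25]: (23.82+15.65)/2 × 1 = 19.735
  Sum = 64.615 mg/L·h
Tail: C_last/k_e = 15.65/0.448 = 34.933
AUC_0→∞ (transdermal patch) = 64.615 + 34.933 = 99.548 mg/L·h
F = (AUC_ev/D_ev)/(AUC_iv/D_iv) = (99.548/12.5)/(60.8/5) = 7.96384/12.16 = 0.6549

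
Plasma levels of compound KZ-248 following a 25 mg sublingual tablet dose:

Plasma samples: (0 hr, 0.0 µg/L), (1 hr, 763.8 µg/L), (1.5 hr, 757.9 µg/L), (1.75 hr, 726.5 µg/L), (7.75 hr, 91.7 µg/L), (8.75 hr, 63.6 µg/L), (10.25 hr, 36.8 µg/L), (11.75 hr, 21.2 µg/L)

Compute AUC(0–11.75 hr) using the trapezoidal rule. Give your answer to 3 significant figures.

AUC = 3600 µg/L·hr

Trapezoidal AUC_0→11.75:
  [0→1]: (0.0+763.8)/2 × 1 = 381.9
  [1→1.5]: (763.8+757.9)/2 × 0.5 = 380.425
  [1.5→1.75]: (757.9+726.5)/2 × 0.25 = 185.55
  [1.75→7.75]: (726.5+91.7)/2 × 6 = 2454.6
  [7.75→8.75]: (91.7+63.6)/2 × 1 = 77.65
  [8.75→10.25]: (63.6+36.8)/2 × 1.5 = 75.3
  [10.25→11.75]: (36.8+21.2)/2 × 1.5 = 43.5
  Sum = 3598.925 µg/L·hr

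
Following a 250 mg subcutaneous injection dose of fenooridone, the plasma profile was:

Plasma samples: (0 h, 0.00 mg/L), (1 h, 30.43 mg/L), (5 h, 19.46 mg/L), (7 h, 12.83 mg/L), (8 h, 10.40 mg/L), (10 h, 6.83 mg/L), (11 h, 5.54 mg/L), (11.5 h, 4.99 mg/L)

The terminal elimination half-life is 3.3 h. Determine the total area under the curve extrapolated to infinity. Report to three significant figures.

Trapezoidal AUC_0→11.5:
  [0→1]: (0.00+30.43)/2 × 1 = 15.215
  [1→5]: (30.43+19.46)/2 × 4 = 99.78
  [5→7]: (19.46+12.83)/2 × 2 = 32.29
  [7→8]: (12.83+10.40)/2 × 1 = 11.615
  [8→10]: (10.40+6.83)/2 × 2 = 17.23
  [10→11]: (6.83+5.54)/2 × 1 = 6.185
  [11→11.5]: (5.54+4.99)/2 × 0.5 = 2.6325
  Sum = 184.9475 mg/L·h
k_e = ln2 / t½ = 0.693147 / 3.3 = 0.2100 h^-1
Extrapolated tail: C_last / k_e = 4.99 / 0.21 = 23.762
AUC_0→∞ = 184.9475 + 23.762 = 208.7095 mg/L·h

AUC = 209 mg/L·h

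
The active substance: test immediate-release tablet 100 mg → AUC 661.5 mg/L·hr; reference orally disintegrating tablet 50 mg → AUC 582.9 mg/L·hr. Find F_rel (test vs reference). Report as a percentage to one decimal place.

F_rel = (AUC_test/D_test) / (AUC_ref/D_ref)
      = (661.5/100) / (582.9/50)
      = 6.615 / 11.658 = 0.5674 = 56.74%

F_rel = 56.7%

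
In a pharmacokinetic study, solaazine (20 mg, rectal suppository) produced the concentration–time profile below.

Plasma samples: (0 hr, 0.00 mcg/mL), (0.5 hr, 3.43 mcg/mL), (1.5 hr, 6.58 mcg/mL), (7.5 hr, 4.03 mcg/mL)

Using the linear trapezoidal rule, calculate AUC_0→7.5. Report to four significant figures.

AUC = 37.69 mcg/mL·hr

Trapezoidal AUC_0→7.5:
  [0→0.5]: (0.00+3.43)/2 × 0.5 = 0.8575
  [0.5→1.5]: (3.43+6.58)/2 × 1 = 5.005
  [1.5→7.5]: (6.58+4.03)/2 × 6 = 31.83
  Sum = 37.6925 mcg/mL·hr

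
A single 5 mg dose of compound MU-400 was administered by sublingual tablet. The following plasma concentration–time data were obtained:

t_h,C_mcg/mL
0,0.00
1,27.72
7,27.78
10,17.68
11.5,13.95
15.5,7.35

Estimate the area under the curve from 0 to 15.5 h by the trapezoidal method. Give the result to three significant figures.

AUC = 315 mcg/mL·h

Trapezoidal AUC_0→15.5:
  [0→1]: (0.00+27.72)/2 × 1 = 13.86
  [1→7]: (27.72+27.78)/2 × 6 = 166.5
  [7→10]: (27.78+17.68)/2 × 3 = 68.19
  [10→11.5]: (17.68+13.95)/2 × 1.5 = 23.7225
  [11.5→15.5]: (13.95+7.35)/2 × 4 = 42.6
  Sum = 314.8725 mcg/mL·h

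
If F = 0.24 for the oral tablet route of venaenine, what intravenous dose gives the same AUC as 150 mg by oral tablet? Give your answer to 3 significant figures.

D_iv = 36.0 mg

Systemic exposure from an extravascular dose = F × D_ev, so the equivalent IV dose is F × D_ev.
D_iv = F × D_ev = 0.24 × 150 = 36 mg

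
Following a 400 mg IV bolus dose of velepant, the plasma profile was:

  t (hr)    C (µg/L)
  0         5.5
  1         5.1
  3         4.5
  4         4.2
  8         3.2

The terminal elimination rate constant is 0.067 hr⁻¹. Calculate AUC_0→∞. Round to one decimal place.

Trapezoidal AUC_0→8:
  [0→1]: (5.5+5.1)/2 × 1 = 5.3
  [1→3]: (5.1+4.5)/2 × 2 = 9.6
  [3→4]: (4.5+4.2)/2 × 1 = 4.35
  [4→8]: (4.2+3.2)/2 × 4 = 14.8
  Sum = 34.05 µg/L·hr
Extrapolated tail: C_last / k_e = 3.2 / 0.067 = 47.761
AUC_0→∞ = 34.05 + 47.761 = 81.811 µg/L·hr

AUC = 81.8 µg/L·hr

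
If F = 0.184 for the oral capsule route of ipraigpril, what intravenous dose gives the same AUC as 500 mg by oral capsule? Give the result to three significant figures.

D_iv = 92.0 mg

Systemic exposure from an extravascular dose = F × D_ev, so the equivalent IV dose is F × D_ev.
D_iv = F × D_ev = 0.184 × 500 = 92 mg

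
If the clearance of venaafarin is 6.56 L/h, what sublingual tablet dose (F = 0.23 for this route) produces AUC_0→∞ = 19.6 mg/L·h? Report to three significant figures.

Dose = CL × AUC_0→∞ / F
     = 6.56 × 19.6 / 0.23 = 559.026 mg

Dose = 559 mg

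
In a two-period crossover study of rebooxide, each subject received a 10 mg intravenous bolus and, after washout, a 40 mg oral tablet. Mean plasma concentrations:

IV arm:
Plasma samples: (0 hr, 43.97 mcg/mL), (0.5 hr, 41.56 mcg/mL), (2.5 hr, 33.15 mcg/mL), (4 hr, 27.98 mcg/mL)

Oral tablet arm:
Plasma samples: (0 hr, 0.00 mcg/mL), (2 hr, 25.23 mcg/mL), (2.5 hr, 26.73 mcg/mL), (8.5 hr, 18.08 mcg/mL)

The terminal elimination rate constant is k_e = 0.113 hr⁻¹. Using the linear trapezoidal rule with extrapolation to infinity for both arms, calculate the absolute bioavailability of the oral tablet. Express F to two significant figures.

F = 0.21

Trapezoidal AUC_0→4 (IV):
  [0→0.5]: (43.97+41.56)/2 × 0.5 = 21.3825
  [0.5→2.5]: (41.56+33.15)/2 × 2 = 74.71
  [2.5→4]: (33.15+27.98)/2 × 1.5 = 45.8475
  Sum = 141.94 mcg/mL·hr
IV tail: 27.98/0.113 = 247.611; AUC_iv,0→∞ = 141.94 + 247.611 = 389.551 mcg/mL·hr
Trapezoidal AUC_0→8.5 (oral tablet):
  [0→2]: (0.00+25.23)/2 × 2 = 25.23
  [2→2.5]: (25.23+26.73)/2 × 0.5 = 12.99
  [2.5→8.5]: (26.73+18.08)/2 × 6 = 134.43
  Sum = 172.65 mcg/mL·hr
oral tablet tail: 18.08/0.113 = 160.000; AUC_ev,0→∞ = 172.65 + 160.000 = 332.65 mcg/mL·hr
F = (AUC_ev/D_ev)/(AUC_iv/D_iv) = (332.65/40)/(389.551/10) = 8.31625/38.9551 = 0.2135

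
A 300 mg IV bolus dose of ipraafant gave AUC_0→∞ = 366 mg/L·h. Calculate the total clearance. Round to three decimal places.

CL = Dose_iv / AUC_0→∞
   = 300 / 366 = 0.819672 L/h

CL = 0.820 L/h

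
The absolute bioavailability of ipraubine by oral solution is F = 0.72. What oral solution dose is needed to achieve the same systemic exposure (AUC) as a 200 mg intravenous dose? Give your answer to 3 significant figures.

For equal systemic exposure: F × D_ev = D_iv
D_ev = D_iv / F = 200 / 0.72 = 277.778 mg

D_oral = 278 mg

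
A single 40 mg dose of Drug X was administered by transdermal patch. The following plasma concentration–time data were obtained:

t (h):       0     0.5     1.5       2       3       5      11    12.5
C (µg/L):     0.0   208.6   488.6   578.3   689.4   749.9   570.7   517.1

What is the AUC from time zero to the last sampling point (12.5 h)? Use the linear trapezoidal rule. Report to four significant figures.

Trapezoidal AUC_0→12.5:
  [0→0.5]: (0.0+208.6)/2 × 0.5 = 52.15
  [0.5→1.5]: (208.6+488.6)/2 × 1 = 348.6
  [1.5→2]: (488.6+578.3)/2 × 0.5 = 266.725
  [2→3]: (578.3+689.4)/2 × 1 = 633.85
  [3→5]: (689.4+749.9)/2 × 2 = 1439.3
  [5→11]: (749.9+570.7)/2 × 6 = 3961.8
  [11→12.5]: (570.7+517.1)/2 × 1.5 = 815.85
  Sum = 7518.275 µg/L·h

AUC = 7518 µg/L·h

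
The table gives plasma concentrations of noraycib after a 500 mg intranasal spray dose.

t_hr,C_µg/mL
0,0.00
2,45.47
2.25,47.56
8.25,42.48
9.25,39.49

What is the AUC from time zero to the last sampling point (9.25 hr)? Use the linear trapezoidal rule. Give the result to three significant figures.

AUC = 368 µg/mL·hr

Trapezoidal AUC_0→9.25:
  [0→2]: (0.00+45.47)/2 × 2 = 45.47
  [2→2.25]: (45.47+47.56)/2 × 0.25 = 11.62875
  [2.25→8.25]: (47.56+42.48)/2 × 6 = 270.12
  [8.25→9.25]: (42.48+39.49)/2 × 1 = 40.985
  Sum = 368.20375 µg/mL·hr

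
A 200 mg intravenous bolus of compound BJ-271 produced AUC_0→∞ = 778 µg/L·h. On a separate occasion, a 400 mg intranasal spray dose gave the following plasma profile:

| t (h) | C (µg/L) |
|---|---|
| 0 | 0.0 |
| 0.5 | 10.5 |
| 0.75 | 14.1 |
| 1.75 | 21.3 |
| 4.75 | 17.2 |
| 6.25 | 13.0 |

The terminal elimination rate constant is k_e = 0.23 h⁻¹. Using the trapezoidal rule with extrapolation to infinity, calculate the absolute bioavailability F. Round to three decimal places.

Trapezoidal AUC_0→6.25 (intranasal spray):
  [0→0.5]: (0.0+10.5)/2 × 0.5 = 2.625
  [0.5→0.75]: (10.5+14.1)/2 × 0.25 = 3.075
  [0.75→1.75]: (14.1+21.3)/2 × 1 = 17.7
  [1.75→4.75]: (21.3+17.2)/2 × 3 = 57.75
  [4.75→6.25]: (17.2+13.0)/2 × 1.5 = 22.65
  Sum = 103.8 µg/L·h
Tail: C_last/k_e = 13.0/0.23 = 56.522
AUC_0→∞ (intranasal spray) = 103.8 + 56.522 = 160.322 µg/L·h
F = (AUC_ev/D_ev)/(AUC_iv/D_iv) = (160.322/400)/(778/200) = 0.400805/3.89 = 0.1030

F = 0.103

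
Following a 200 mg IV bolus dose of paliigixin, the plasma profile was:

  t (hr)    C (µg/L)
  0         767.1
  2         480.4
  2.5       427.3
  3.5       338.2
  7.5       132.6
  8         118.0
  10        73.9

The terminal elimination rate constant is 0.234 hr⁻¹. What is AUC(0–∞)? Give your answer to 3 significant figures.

Trapezoidal AUC_0→10:
  [0→2]: (767.1+480.4)/2 × 2 = 1247.5
  [2→2.5]: (480.4+427.3)/2 × 0.5 = 226.925
  [2.5→3.5]: (427.3+338.2)/2 × 1 = 382.75
  [3.5→7.5]: (338.2+132.6)/2 × 4 = 941.6
  [7.5→8]: (132.6+118.0)/2 × 0.5 = 62.65
  [8→10]: (118.0+73.9)/2 × 2 = 191.9
  Sum = 3053.325 µg/L·hr
Extrapolated tail: C_last / k_e = 73.9 / 0.234 = 315.812
AUC_0→∞ = 3053.325 + 315.812 = 3369.137 µg/L·hr

AUC = 3370 µg/L·hr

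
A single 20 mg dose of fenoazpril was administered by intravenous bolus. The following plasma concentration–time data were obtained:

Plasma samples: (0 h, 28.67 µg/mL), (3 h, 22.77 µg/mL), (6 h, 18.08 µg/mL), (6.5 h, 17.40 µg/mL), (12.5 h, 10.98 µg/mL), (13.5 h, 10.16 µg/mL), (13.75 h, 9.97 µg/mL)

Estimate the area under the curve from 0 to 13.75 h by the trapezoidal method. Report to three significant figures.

AUC = 246 µg/mL·h

Trapezoidal AUC_0→13.75:
  [0→3]: (28.67+22.77)/2 × 3 = 77.16
  [3→6]: (22.77+18.08)/2 × 3 = 61.275
  [6→6.5]: (18.08+17.40)/2 × 0.5 = 8.87
  [6.5→12.5]: (17.40+10.98)/2 × 6 = 85.14
  [12.5→13.5]: (10.98+10.16)/2 × 1 = 10.57
  [13.5→13.75]: (10.16+9.97)/2 × 0.25 = 2.51625
  Sum = 245.53125 µg/mL·h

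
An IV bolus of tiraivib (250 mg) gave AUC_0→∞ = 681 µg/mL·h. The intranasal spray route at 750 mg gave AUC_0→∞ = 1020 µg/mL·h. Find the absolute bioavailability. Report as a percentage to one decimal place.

F = (AUC_ev / D_ev) / (AUC_iv / D_iv)
  = (1020/750) / (681/250)
  = 1.36 / 2.724 = 0.4993
  = 49.93%

F = 49.9%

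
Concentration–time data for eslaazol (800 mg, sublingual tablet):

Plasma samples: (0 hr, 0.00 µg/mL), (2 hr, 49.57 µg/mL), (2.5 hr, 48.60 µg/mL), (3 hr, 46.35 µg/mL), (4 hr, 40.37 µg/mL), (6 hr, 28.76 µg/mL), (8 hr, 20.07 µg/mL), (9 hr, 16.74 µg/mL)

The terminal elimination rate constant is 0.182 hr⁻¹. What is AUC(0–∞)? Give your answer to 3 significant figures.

AUC = 370 µg/mL·hr

Trapezoidal AUC_0→9:
  [0→2]: (0.00+49.57)/2 × 2 = 49.57
  [2→2.5]: (49.57+48.60)/2 × 0.5 = 24.5425
  [2.5→3]: (48.60+46.35)/2 × 0.5 = 23.7375
  [3→4]: (46.35+40.37)/2 × 1 = 43.36
  [4→6]: (40.37+28.76)/2 × 2 = 69.13
  [6→8]: (28.76+20.07)/2 × 2 = 48.83
  [8→9]: (20.07+16.74)/2 × 1 = 18.405
  Sum = 277.575 µg/mL·hr
Extrapolated tail: C_last / k_e = 16.74 / 0.182 = 91.978
AUC_0→∞ = 277.575 + 91.978 = 369.553 µg/mL·hr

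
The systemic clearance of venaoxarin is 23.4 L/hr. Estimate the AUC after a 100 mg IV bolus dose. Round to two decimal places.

AUC_0→∞ = Dose_iv / CL
        = 100 / 23.4 = 4.2735 mg/L·hr

AUC = 4.27 mg/L·hr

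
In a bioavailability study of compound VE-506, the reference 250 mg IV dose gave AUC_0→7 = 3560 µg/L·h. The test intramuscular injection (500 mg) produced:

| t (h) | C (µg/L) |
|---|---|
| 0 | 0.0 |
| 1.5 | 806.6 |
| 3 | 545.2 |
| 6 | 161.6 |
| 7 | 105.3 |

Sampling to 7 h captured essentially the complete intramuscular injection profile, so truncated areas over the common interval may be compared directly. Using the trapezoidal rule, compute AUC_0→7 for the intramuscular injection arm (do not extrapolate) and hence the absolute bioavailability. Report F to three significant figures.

Trapezoidal AUC_0→7 (intramuscular injection):
  [0→1.5]: (0.0+806.6)/2 × 1.5 = 604.95
  [1.5→3]: (806.6+545.2)/2 × 1.5 = 1013.85
  [3→6]: (545.2+161.6)/2 × 3 = 1060.2
  [6→7]: (161.6+105.3)/2 × 1 = 133.45
  Sum = 2812.45 µg/L·h
F = (AUC_ev/D_ev)/(AUC_iv/D_iv) = (2812.45/500)/(3560/250) = 5.6249/14.24 = 0.3950

F = 0.395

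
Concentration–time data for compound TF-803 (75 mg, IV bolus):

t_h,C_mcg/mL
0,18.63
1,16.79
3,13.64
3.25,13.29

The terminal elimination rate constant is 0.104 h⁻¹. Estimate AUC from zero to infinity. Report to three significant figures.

AUC = 179 mcg/mL·h

Trapezoidal AUC_0→3.25:
  [0→1]: (18.63+16.79)/2 × 1 = 17.71
  [1→3]: (16.79+13.64)/2 × 2 = 30.43
  [3→3.25]: (13.64+13.29)/2 × 0.25 = 3.36625
  Sum = 51.50625 mcg/mL·h
Extrapolated tail: C_last / k_e = 13.29 / 0.104 = 127.788
AUC_0→∞ = 51.50625 + 127.788 = 179.29425 mcg/mL·h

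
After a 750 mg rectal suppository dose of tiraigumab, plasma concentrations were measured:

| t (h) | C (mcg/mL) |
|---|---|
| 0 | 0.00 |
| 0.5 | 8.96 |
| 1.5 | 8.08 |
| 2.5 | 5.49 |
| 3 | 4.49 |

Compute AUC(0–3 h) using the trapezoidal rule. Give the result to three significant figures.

Trapezoidal AUC_0→3:
  [0→0.5]: (0.00+8.96)/2 × 0.5 = 2.24
  [0.5→1.5]: (8.96+8.08)/2 × 1 = 8.52
  [1.5→2.5]: (8.08+5.49)/2 × 1 = 6.785
  [2.5→3]: (5.49+4.49)/2 × 0.5 = 2.495
  Sum = 20.04 mcg/mL·h

AUC = 20.0 mcg/mL·h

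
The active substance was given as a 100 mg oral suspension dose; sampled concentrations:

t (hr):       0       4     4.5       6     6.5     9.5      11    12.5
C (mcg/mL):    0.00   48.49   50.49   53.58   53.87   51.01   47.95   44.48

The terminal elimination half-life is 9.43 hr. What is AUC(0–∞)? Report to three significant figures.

Trapezoidal AUC_0→12.5:
  [0→4]: (0.00+48.49)/2 × 4 = 96.98
  [4→4.5]: (48.49+50.49)/2 × 0.5 = 24.745
  [4.5→6]: (50.49+53.58)/2 × 1.5 = 78.0525
  [6→6.5]: (53.58+53.87)/2 × 0.5 = 26.8625
  [6.5→9.5]: (53.87+51.01)/2 × 3 = 157.32
  [9.5→11]: (51.01+47.95)/2 × 1.5 = 74.22
  [11→12.5]: (47.95+44.48)/2 × 1.5 = 69.3225
  Sum = 527.5025 mcg/mL·hr
k_e = ln2 / t½ = 0.693147 / 9.43 = 0.0735 hr^-1
Extrapolated tail: C_last / k_e = 44.48 / 0.0735 = 605.170
AUC_0→∞ = 527.5025 + 605.170 = 1132.6725 mcg/mL·hr

AUC = 1130 mcg/mL·hr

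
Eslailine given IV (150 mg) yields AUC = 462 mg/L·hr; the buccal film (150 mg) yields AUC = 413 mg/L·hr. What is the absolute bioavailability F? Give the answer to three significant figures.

F = 0.894

F = (AUC_ev / D_ev) / (AUC_iv / D_iv)
  = (413/150) / (462/150)
  = 2.75333 / 3.08 = 0.8939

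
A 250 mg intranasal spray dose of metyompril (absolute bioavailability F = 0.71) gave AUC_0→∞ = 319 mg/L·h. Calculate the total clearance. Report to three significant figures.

CL = 0.556 L/h

CL = F × Dose / AUC_0→∞
   = 0.71 × 250 / 319 = 0.556426 L/h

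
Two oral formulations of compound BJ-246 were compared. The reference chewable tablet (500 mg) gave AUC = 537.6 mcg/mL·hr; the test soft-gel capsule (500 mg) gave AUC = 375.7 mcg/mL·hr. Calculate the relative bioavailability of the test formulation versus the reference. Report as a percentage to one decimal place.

F_rel = (AUC_test/D_test) / (AUC_ref/D_ref)
      = (375.7/500) / (537.6/500)
      = 0.7514 / 1.0752 = 0.6988 = 69.88%

F_rel = 69.9%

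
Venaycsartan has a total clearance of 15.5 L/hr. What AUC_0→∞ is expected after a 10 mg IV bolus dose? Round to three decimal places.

AUC_0→∞ = Dose_iv / CL
        = 10 / 15.5 = 0.645161 mg/L·hr

AUC = 0.645 mg/L·hr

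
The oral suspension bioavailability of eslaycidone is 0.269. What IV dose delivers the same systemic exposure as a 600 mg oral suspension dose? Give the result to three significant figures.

Systemic exposure from an extravascular dose = F × D_ev, so the equivalent IV dose is F × D_ev.
D_iv = F × D_ev = 0.269 × 600 = 161.4 mg

D_iv = 161 mg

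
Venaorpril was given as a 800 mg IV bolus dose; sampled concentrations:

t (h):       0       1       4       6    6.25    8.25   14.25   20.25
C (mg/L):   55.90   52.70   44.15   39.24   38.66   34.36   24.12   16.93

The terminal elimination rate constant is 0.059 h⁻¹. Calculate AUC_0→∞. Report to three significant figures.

Trapezoidal AUC_0→20.25:
  [0→1]: (55.90+52.70)/2 × 1 = 54.3
  [1→4]: (52.70+44.15)/2 × 3 = 145.275
  [4→6]: (44.15+39.24)/2 × 2 = 83.39
  [6→6.25]: (39.24+38.66)/2 × 0.25 = 9.7375
  [6.25→8.25]: (38.66+34.36)/2 × 2 = 73.02
  [8.25→14.25]: (34.36+24.12)/2 × 6 = 175.44
  [14.25→20.25]: (24.12+16.93)/2 × 6 = 123.15
  Sum = 664.3125 mg/L·h
Extrapolated tail: C_last / k_e = 16.93 / 0.059 = 286.949
AUC_0→∞ = 664.3125 + 286.949 = 951.2615 mg/L·h

AUC = 951 mg/L·h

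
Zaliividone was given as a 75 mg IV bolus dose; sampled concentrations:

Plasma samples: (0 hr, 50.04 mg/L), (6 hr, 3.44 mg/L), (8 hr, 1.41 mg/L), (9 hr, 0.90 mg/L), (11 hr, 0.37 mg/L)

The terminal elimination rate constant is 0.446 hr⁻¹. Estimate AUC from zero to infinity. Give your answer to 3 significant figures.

Trapezoidal AUC_0→11:
  [0→6]: (50.04+3.44)/2 × 6 = 160.44
  [6→8]: (3.44+1.41)/2 × 2 = 4.85
  [8→9]: (1.41+0.90)/2 × 1 = 1.155
  [9→11]: (0.90+0.37)/2 × 2 = 1.27
  Sum = 167.715 mg/L·hr
Extrapolated tail: C_last / k_e = 0.37 / 0.446 = 0.830
AUC_0→∞ = 167.715 + 0.830 = 168.545 mg/L·hr

AUC = 169 mg/L·hr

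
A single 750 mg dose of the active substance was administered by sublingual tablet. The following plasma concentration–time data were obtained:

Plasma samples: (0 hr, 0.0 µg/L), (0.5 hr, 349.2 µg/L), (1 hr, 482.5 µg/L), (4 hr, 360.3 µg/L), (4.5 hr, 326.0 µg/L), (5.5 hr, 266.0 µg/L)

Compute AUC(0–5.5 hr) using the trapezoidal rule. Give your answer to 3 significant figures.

AUC = 2030 µg/L·hr

Trapezoidal AUC_0→5.5:
  [0→0.5]: (0.0+349.2)/2 × 0.5 = 87.3
  [0.5→1]: (349.2+482.5)/2 × 0.5 = 207.925
  [1→4]: (482.5+360.3)/2 × 3 = 1264.2
  [4→4.5]: (360.3+326.0)/2 × 0.5 = 171.575
  [4.5→5.5]: (326.0+266.0)/2 × 1 = 296.0
  Sum = 2027.0 µg/L·hr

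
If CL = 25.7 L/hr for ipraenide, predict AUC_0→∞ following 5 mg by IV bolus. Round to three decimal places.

AUC = 0.195 mg/L·hr

AUC_0→∞ = Dose_iv / CL
        = 5 / 25.7 = 0.194553 mg/L·hr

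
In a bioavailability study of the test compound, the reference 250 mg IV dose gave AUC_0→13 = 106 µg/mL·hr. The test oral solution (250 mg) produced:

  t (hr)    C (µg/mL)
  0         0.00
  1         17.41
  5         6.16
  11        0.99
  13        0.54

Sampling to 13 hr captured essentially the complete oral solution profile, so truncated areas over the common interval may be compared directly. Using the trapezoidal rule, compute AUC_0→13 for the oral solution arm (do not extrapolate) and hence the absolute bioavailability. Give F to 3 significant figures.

F = 0.744

Trapezoidal AUC_0→13 (oral solution):
  [0→1]: (0.00+17.41)/2 × 1 = 8.705
  [1→5]: (17.41+6.16)/2 × 4 = 47.14
  [5→11]: (6.16+0.99)/2 × 6 = 21.45
  [11→13]: (0.99+0.54)/2 × 2 = 1.53
  Sum = 78.825 µg/mL·hr
F = (AUC_ev/D_ev)/(AUC_iv/D_iv) = (78.825/250)/(106/250) = 0.3153/0.424 = 0.7436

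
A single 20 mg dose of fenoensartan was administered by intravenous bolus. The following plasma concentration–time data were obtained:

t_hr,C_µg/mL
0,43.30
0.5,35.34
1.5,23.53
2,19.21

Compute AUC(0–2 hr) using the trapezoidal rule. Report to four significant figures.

Trapezoidal AUC_0→2:
  [0→0.5]: (43.30+35.34)/2 × 0.5 = 19.66
  [0.5→1.5]: (35.34+23.53)/2 × 1 = 29.435
  [1.5→2]: (23.53+19.21)/2 × 0.5 = 10.685
  Sum = 59.78 µg/mL·hr

AUC = 59.78 µg/mL·hr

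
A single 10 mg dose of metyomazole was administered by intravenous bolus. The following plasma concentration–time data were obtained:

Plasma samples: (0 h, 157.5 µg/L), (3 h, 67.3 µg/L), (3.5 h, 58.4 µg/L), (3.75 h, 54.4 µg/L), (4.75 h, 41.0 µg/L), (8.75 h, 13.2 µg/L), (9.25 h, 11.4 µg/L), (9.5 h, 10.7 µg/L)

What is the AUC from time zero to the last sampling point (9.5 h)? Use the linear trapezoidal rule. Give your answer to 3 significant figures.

AUC = 548 µg/L·h

Trapezoidal AUC_0→9.5:
  [0→3]: (157.5+67.3)/2 × 3 = 337.2
  [3→3.5]: (67.3+58.4)/2 × 0.5 = 31.425
  [3.5→3.75]: (58.4+54.4)/2 × 0.25 = 14.1
  [3.75→4.75]: (54.4+41.0)/2 × 1 = 47.7
  [4.75→8.75]: (41.0+13.2)/2 × 4 = 108.4
  [8.75→9.25]: (13.2+11.4)/2 × 0.5 = 6.15
  [9.25→9.5]: (11.4+10.7)/2 × 0.25 = 2.7625
  Sum = 547.7375 µg/L·h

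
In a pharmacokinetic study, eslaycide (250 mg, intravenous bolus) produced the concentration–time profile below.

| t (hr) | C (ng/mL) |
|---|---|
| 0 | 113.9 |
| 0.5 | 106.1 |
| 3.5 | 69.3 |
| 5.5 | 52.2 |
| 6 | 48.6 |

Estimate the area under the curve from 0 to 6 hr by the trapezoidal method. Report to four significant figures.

AUC = 464.8 ng/mL·hr

Trapezoidal AUC_0→6:
  [0→0.5]: (113.9+106.1)/2 × 0.5 = 55.0
  [0.5→3.5]: (106.1+69.3)/2 × 3 = 263.1
  [3.5→5.5]: (69.3+52.2)/2 × 2 = 121.5
  [5.5→6]: (52.2+48.6)/2 × 0.5 = 25.2
  Sum = 464.8 ng/mL·hr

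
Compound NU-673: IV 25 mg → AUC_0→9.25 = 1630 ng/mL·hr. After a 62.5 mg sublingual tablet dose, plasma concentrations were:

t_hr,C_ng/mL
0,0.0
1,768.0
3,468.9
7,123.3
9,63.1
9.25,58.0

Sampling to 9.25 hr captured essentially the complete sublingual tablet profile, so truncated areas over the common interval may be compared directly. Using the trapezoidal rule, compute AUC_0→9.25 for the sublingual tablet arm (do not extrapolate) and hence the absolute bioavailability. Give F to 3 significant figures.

F = 0.738

Trapezoidal AUC_0→9.25 (sublingual tablet):
  [0→1]: (0.0+768.0)/2 × 1 = 384.0
  [1→3]: (768.0+468.9)/2 × 2 = 1236.9
  [3→7]: (468.9+123.3)/2 × 4 = 1184.4
  [7→9]: (123.3+63.1)/2 × 2 = 186.4
  [9→9.25]: (63.1+58.0)/2 × 0.25 = 15.1375
  Sum = 3006.8375 ng/mL·hr
F = (AUC_ev/D_ev)/(AUC_iv/D_iv) = (3006.8375/62.5)/(1630/25) = 48.1094/65.2 = 0.7379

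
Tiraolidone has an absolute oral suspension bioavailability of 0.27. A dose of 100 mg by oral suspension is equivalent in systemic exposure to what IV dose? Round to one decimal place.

Systemic exposure from an extravascular dose = F × D_ev, so the equivalent IV dose is F × D_ev.
D_iv = F × D_ev = 0.27 × 100 = 27 mg

D_iv = 27.0 mg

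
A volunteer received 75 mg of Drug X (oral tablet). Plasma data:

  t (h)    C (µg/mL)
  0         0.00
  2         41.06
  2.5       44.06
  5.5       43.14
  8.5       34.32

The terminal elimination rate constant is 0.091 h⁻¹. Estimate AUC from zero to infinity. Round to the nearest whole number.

AUC = 686 µg/mL·h

Trapezoidal AUC_0→8.5:
  [0→2]: (0.00+41.06)/2 × 2 = 41.06
  [2→2.5]: (41.06+44.06)/2 × 0.5 = 21.28
  [2.5→5.5]: (44.06+43.14)/2 × 3 = 130.8
  [5.5→8.5]: (43.14+34.32)/2 × 3 = 116.19
  Sum = 309.33 µg/mL·h
Extrapolated tail: C_last / k_e = 34.32 / 0.091 = 377.143
AUC_0→∞ = 309.33 + 377.143 = 686.473 µg/mL·h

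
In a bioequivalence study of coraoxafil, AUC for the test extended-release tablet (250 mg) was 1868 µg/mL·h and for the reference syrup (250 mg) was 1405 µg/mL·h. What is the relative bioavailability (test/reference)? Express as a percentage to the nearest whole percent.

F_rel = 133%

F_rel = (AUC_test/D_test) / (AUC_ref/D_ref)
      = (1868/250) / (1405/250)
      = 7.472 / 5.62 = 1.3295 = 132.95%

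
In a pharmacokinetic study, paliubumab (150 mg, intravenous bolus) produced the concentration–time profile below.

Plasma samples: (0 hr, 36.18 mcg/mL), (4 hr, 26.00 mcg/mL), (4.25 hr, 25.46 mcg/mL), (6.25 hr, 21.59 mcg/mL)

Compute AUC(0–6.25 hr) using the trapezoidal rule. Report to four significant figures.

Trapezoidal AUC_0→6.25:
  [0→4]: (36.18+26.00)/2 × 4 = 124.36
  [4→4.25]: (26.00+25.46)/2 × 0.25 = 6.4325
  [4.25→6.25]: (25.46+21.59)/2 × 2 = 47.05
  Sum = 177.8425 mcg/mL·hr

AUC = 177.8 mcg/mL·hr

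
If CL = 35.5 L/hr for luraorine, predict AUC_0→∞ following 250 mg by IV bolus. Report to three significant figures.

AUC = 7.04 mg/L·hr

AUC_0→∞ = Dose_iv / CL
        = 250 / 35.5 = 7.04225 mg/L·hr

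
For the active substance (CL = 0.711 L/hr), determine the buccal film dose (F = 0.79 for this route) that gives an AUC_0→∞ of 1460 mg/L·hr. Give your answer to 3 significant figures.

Dose = CL × AUC_0→∞ / F
     = 0.711 × 1460 / 0.79 = 1314 mg

Dose = 1310 mg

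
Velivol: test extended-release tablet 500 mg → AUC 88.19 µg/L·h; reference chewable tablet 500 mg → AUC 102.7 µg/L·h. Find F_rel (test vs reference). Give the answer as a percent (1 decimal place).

F_rel = (AUC_test/D_test) / (AUC_ref/D_ref)
      = (88.19/500) / (102.7/500)
      = 0.17638 / 0.2054 = 0.8587 = 85.87%

F_rel = 85.9%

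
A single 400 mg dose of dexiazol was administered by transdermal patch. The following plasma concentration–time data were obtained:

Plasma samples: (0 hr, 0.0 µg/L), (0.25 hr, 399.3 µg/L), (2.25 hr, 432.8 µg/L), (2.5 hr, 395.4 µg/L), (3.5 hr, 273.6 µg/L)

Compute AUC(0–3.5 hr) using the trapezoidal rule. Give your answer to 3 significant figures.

Trapezoidal AUC_0→3.5:
  [0→0.25]: (0.0+399.3)/2 × 0.25 = 49.9125
  [0.25→2.25]: (399.3+432.8)/2 × 2 = 832.1
  [2.25→2.5]: (432.8+395.4)/2 × 0.25 = 103.525
  [2.5→3.5]: (395.4+273.6)/2 × 1 = 334.5
  Sum = 1320.0375 µg/L·hr

AUC = 1320 µg/L·hr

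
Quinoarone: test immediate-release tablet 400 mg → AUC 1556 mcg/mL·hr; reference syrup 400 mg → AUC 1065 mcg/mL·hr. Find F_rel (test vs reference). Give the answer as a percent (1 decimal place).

F_rel = (AUC_test/D_test) / (AUC_ref/D_ref)
      = (1556/400) / (1065/400)
      = 3.89 / 2.6625 = 1.4610 = 146.10%

F_rel = 146.1%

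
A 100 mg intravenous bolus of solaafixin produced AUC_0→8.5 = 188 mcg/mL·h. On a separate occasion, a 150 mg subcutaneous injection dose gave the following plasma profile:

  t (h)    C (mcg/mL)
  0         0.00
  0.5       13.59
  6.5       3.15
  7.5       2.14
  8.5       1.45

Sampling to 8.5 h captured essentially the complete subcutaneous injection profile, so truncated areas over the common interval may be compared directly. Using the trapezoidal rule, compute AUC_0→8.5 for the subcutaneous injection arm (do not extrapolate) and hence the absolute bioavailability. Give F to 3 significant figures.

F = 0.206

Trapezoidal AUC_0→8.5 (subcutaneous injection):
  [0→0.5]: (0.00+13.59)/2 × 0.5 = 3.3975
  [0.5→6.5]: (13.59+3.15)/2 × 6 = 50.22
  [6.5→7.5]: (3.15+2.14)/2 × 1 = 2.645
  [7.5→8.5]: (2.14+1.45)/2 × 1 = 1.795
  Sum = 58.0575 mcg/mL·h
F = (AUC_ev/D_ev)/(AUC_iv/D_iv) = (58.0575/150)/(188/100) = 0.38705/1.88 = 0.2059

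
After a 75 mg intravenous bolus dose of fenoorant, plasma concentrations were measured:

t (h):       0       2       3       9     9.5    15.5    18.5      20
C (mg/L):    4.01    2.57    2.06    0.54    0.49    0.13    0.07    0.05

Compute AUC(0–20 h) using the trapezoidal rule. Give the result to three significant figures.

AUC = 19.2 mg/L·h

Trapezoidal AUC_0→20:
  [0→2]: (4.01+2.57)/2 × 2 = 6.58
  [2→3]: (2.57+2.06)/2 × 1 = 2.315
  [3→9]: (2.06+0.54)/2 × 6 = 7.8
  [9→9.5]: (0.54+0.49)/2 × 0.5 = 0.2575
  [9.5→15.5]: (0.49+0.13)/2 × 6 = 1.86
  [15.5→18.5]: (0.13+0.07)/2 × 3 = 0.3
  [18.5→20]: (0.07+0.05)/2 × 1.5 = 0.09
  Sum = 19.2025 mg/L·h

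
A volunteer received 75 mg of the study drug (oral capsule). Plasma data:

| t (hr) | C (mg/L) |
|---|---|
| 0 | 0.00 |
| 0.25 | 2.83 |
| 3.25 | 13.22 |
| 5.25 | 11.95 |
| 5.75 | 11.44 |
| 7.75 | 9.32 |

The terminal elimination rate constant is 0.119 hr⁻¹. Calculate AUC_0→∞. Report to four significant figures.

AUC = 154.5 mg/L·hr

Trapezoidal AUC_0→7.75:
  [0→0.25]: (0.00+2.83)/2 × 0.25 = 0.35375
  [0.25→3.25]: (2.83+13.22)/2 × 3 = 24.075
  [3.25→5.25]: (13.22+11.95)/2 × 2 = 25.17
  [5.25→5.75]: (11.95+11.44)/2 × 0.5 = 5.8475
  [5.75→7.75]: (11.44+9.32)/2 × 2 = 20.76
  Sum = 76.20625 mg/L·hr
Extrapolated tail: C_last / k_e = 9.32 / 0.119 = 78.319
AUC_0→∞ = 76.20625 + 78.319 = 154.52525 mg/L·hr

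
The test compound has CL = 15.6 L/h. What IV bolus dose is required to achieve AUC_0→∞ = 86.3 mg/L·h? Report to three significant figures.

Dose_iv = CL × AUC_0→∞
     = 15.6 × 86.3 = 1346.28 mg

Dose = 1350 mg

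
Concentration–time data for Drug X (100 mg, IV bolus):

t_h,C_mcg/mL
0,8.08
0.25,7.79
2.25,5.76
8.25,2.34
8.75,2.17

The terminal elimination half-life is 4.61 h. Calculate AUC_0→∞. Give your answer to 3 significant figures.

AUC = 55.4 mcg/mL·h

Trapezoidal AUC_0→8.75:
  [0→0.25]: (8.08+7.79)/2 × 0.25 = 1.98375
  [0.25→2.25]: (7.79+5.76)/2 × 2 = 13.55
  [2.25→8.25]: (5.76+2.34)/2 × 6 = 24.3
  [8.25→8.75]: (2.34+2.17)/2 × 0.5 = 1.1275
  Sum = 40.96125 mcg/mL·h
k_e = ln2 / t½ = 0.693147 / 4.61 = 0.1504 h^-1
Extrapolated tail: C_last / k_e = 2.17 / 0.1504 = 14.428
AUC_0→∞ = 40.96125 + 14.428 = 55.38925 mcg/mL·h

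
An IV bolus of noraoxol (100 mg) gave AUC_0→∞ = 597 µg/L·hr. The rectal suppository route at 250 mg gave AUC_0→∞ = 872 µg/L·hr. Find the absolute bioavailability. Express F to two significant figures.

F = 0.58

F = (AUC_ev / D_ev) / (AUC_iv / D_iv)
  = (872/250) / (597/100)
  = 3.488 / 5.97 = 0.5843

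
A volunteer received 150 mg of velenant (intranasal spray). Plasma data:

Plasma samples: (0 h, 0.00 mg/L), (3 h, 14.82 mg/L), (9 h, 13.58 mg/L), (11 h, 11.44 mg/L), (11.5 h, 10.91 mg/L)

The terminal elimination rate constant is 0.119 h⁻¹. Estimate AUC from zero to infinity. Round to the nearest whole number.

AUC = 230 mg/L·h

Trapezoidal AUC_0→11.5:
  [0→3]: (0.00+14.82)/2 × 3 = 22.23
  [3→9]: (14.82+13.58)/2 × 6 = 85.2
  [9→11]: (13.58+11.44)/2 × 2 = 25.02
  [11→11.5]: (11.44+10.91)/2 × 0.5 = 5.5875
  Sum = 138.0375 mg/L·h
Extrapolated tail: C_last / k_e = 10.91 / 0.119 = 91.681
AUC_0→∞ = 138.0375 + 91.681 = 229.7185 mg/L·h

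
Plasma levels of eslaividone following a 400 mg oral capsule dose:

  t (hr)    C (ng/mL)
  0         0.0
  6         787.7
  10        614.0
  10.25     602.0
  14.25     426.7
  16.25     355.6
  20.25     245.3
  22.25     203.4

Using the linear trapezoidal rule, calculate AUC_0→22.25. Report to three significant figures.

Trapezoidal AUC_0→22.25:
  [0→6]: (0.0+787.7)/2 × 6 = 2363.1
  [6→10]: (787.7+614.0)/2 × 4 = 2803.4
  [10→10.25]: (614.0+602.0)/2 × 0.25 = 152.0
  [10.25→14.25]: (602.0+426.7)/2 × 4 = 2057.4
  [14.25→16.25]: (426.7+355.6)/2 × 2 = 782.3
  [16.25→20.25]: (355.6+245.3)/2 × 4 = 1201.8
  [20.25→22.25]: (245.3+203.4)/2 × 2 = 448.7
  Sum = 9808.7 ng/mL·hr

AUC = 9810 ng/mL·hr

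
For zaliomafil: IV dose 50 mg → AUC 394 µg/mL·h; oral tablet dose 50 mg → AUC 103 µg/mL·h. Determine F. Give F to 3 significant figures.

F = (AUC_ev / D_ev) / (AUC_iv / D_iv)
  = (103/50) / (394/50)
  = 2.06 / 7.88 = 0.2614

F = 0.261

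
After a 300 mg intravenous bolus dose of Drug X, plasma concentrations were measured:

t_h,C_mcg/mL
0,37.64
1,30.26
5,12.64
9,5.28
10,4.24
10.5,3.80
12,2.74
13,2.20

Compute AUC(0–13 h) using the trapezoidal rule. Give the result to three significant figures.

Trapezoidal AUC_0→13:
  [0→1]: (37.64+30.26)/2 × 1 = 33.95
  [1→5]: (30.26+12.64)/2 × 4 = 85.8
  [5→9]: (12.64+5.28)/2 × 4 = 35.84
  [9→10]: (5.28+4.24)/2 × 1 = 4.76
  [10→10.5]: (4.24+3.80)/2 × 0.5 = 2.01
  [10.5→12]: (3.80+2.74)/2 × 1.5 = 4.905
  [12→13]: (2.74+2.20)/2 × 1 = 2.47
  Sum = 169.735 mcg/mL·h

AUC = 170 mcg/mL·h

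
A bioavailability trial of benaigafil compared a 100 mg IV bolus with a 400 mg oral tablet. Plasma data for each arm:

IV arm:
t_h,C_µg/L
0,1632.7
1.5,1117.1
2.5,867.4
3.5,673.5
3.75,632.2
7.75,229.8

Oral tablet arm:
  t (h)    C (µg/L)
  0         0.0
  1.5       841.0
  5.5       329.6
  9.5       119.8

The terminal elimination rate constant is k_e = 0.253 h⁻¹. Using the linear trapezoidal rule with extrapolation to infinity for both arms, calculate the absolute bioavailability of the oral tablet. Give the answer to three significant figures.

Trapezoidal AUC_0→7.75 (IV):
  [0→1.5]: (1632.7+1117.1)/2 × 1.5 = 2062.35
  [1.5→2.5]: (1117.1+867.4)/2 × 1 = 992.25
  [2.5→3.5]: (867.4+673.5)/2 × 1 = 770.45
  [3.5→3.75]: (673.5+632.2)/2 × 0.25 = 163.2125
  [3.75→7.75]: (632.2+229.8)/2 × 4 = 1724.0
  Sum = 5712.2625 µg/L·h
IV tail: 229.8/0.253 = 908.300; AUC_iv,0→∞ = 5712.2625 + 908.300 = 6620.5625 µg/L·h
Trapezoidal AUC_0→9.5 (oral tablet):
  [0→1.5]: (0.0+841.0)/2 × 1.5 = 630.75
  [1.5→5.5]: (841.0+329.6)/2 × 4 = 2341.2
  [5.5→9.5]: (329.6+119.8)/2 × 4 = 898.8
  Sum = 3870.75 µg/L·h
oral tablet tail: 119.8/0.253 = 473.518; AUC_ev,0→∞ = 3870.75 + 473.518 = 4344.268 µg/L·h
F = (AUC_ev/D_ev)/(AUC_iv/D_iv) = (4344.268/400)/(6620.5625/100) = 10.86067/66.205625 = 0.1640

F = 0.164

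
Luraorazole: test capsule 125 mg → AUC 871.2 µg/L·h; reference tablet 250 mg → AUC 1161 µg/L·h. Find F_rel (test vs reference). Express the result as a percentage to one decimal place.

F_rel = (AUC_test/D_test) / (AUC_ref/D_ref)
      = (871.2/125) / (1161/250)
      = 6.9696 / 4.644 = 1.5008 = 150.08%

F_rel = 150.1%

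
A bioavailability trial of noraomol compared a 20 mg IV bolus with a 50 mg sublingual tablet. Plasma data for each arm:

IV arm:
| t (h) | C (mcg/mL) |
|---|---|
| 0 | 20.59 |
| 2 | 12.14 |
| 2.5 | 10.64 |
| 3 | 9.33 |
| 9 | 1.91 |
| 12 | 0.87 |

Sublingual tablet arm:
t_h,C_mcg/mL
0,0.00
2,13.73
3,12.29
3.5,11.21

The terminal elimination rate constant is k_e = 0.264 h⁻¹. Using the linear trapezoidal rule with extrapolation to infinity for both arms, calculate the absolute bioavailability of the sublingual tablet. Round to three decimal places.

Trapezoidal AUC_0→12 (IV):
  [0→2]: (20.59+12.14)/2 × 2 = 32.73
  [2→2.5]: (12.14+10.64)/2 × 0.5 = 5.695
  [2.5→3]: (10.64+9.33)/2 × 0.5 = 4.9925
  [3→9]: (9.33+1.91)/2 × 6 = 33.72
  [9→12]: (1.91+0.87)/2 × 3 = 4.17
  Sum = 81.3075 mcg/mL·h
IV tail: 0.87/0.264 = 3.295; AUC_iv,0→∞ = 81.3075 + 3.295 = 84.6025 mcg/mL·h
Trapezoidal AUC_0→3.5 (sublingual tablet):
  [0→2]: (0.00+13.73)/2 × 2 = 13.73
  [2→3]: (13.73+12.29)/2 × 1 = 13.01
  [3→3.5]: (12.29+11.21)/2 × 0.5 = 5.875
  Sum = 32.615 mcg/mL·h
sublingual tablet tail: 11.21/0.264 = 42.462; AUC_ev,0→∞ = 32.615 + 42.462 = 75.077 mcg/mL·h
F = (AUC_ev/D_ev)/(AUC_iv/D_iv) = (75.077/50)/(84.6025/20) = 1.50154/4.230125 = 0.3550

F = 0.355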